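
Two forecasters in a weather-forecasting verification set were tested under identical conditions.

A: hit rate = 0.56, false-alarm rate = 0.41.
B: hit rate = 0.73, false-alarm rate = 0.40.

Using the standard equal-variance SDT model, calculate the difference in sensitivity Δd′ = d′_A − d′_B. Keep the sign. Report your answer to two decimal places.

Δd′ = -0.49

A: z(0.56) = 0.151, z(0.41) = -0.228, d' = 0.379
B: z(0.73) = 0.613, z(0.40) = -0.253, d' = 0.866
Δd' = d'_A − d'_B = 0.379 − 0.866 = -0.487
B has the higher sensitivity.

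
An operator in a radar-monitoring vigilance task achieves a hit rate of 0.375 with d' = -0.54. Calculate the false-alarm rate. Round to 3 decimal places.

z(hit rate) = z(0.375) = -0.3186
z(FA) = z(H) − d' = -0.3186 − (-0.54) = 0.2214
false-alarm rate = Φ(0.2214) = 0.5876

false-alarm rate = 0.588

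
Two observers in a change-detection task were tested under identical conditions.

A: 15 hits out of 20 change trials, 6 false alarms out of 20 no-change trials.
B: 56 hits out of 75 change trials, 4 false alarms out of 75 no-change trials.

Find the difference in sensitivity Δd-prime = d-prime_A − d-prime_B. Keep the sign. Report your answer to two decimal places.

Δd-prime = -1.08

A: z(0.7500) = 0.674, z(0.3000) = -0.524, d' = 1.198
B: z(0.7467) = 0.664, z(0.0533) = -1.614, d' = 2.278
Δd' = d'_A − d'_B = 1.198 − 2.278 = -1.080
B has the higher sensitivity.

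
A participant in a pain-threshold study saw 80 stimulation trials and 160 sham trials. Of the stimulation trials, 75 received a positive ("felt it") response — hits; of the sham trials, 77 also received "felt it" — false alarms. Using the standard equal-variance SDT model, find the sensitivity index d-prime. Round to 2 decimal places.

H = 75/80 = 0.9375
FA = 77/160 = 0.4813
z(H) = z(0.9375) = 1.5341
z(FA) = z(0.4813) = -0.0469
d' = z(H) − z(FA) = 1.5341 − (-0.0469) = 1.5810

d-prime = 1.58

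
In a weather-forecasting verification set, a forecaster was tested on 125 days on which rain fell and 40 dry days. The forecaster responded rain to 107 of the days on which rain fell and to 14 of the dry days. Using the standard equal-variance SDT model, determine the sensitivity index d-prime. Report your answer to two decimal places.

d-prime = 1.45

H = 107/125 = 0.8560
FA = 14/40 = 0.3500
z(0.8560) = 1.063, z(0.3500) = -0.385
d' = z(H) − z(FA) = 1.063 − (-0.385) = 1.448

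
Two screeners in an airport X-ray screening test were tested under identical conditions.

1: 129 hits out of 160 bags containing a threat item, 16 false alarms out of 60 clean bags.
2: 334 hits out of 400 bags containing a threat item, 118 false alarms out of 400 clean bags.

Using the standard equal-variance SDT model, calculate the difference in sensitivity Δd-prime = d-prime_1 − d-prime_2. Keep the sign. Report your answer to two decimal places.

Δd-prime = -0.03

1: z(0.8063) = 0.864, z(0.2667) = -0.623, d' = 1.487
2: z(0.8350) = 0.974, z(0.2950) = -0.539, d' = 1.513
Δd' = d'_1 − d'_2 = 1.487 − 1.513 = -0.026
2 has the higher sensitivity.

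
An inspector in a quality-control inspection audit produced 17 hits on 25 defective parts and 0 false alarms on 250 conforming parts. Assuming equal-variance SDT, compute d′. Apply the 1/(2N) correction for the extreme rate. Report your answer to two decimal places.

The false-alarm rate is 0/250 = 0, so apply the 1/(2N) correction: FA → 1/(2·250) = 0.00200.
z(H) = z(0.68000) = 0.468
z(FA) = z(0.00200) = -2.878
d' = 0.468 − (-2.878) = 3.346

d′ = 3.35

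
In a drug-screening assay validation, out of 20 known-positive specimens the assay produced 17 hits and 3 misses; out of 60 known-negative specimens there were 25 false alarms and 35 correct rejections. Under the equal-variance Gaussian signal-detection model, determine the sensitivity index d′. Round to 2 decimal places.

d′ = 1.25

H = 17/20 = 0.8500
FA = 25/60 = 0.4167
Φ⁻¹(H) = 1.0364
Φ⁻¹(FA) = -0.2103
d' = z(H) − z(FA) = 1.0364 − (-0.2103) = 1.2467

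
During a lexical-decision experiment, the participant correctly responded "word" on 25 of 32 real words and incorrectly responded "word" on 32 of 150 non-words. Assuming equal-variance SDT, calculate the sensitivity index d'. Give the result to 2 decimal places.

d' = 1.57

H = 25/32 = 0.7812
FA = 32/150 = 0.2133
z(H) = z(0.7812) = 0.7763
z(FA) = z(0.2133) = -0.7950
d' = z(H) − z(FA) = 0.7763 − (-0.7950) = 1.5713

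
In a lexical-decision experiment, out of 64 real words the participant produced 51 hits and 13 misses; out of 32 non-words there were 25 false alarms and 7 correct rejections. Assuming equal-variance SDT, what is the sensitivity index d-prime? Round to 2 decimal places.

H = 51/64 = 0.7969
FA = 25/32 = 0.7812
z(H) = 0.8306
z(FA) = 0.7763
d' = z(H) − z(FA) = 0.8306 − 0.7763 = 0.0543

d-prime = 0.05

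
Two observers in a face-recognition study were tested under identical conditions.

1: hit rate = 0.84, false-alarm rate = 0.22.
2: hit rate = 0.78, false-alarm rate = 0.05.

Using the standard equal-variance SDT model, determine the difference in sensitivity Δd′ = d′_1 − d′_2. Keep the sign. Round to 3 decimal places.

1: z(0.84) = 0.9945, z(0.22) = -0.7722, d' = 1.7667
2: z(0.78) = 0.7722, z(0.05) = -1.6449, d' = 2.4171
Δd' = d'_1 − d'_2 = 1.7667 − 2.4171 = -0.6504
2 has the higher sensitivity.

Δd′ = -0.650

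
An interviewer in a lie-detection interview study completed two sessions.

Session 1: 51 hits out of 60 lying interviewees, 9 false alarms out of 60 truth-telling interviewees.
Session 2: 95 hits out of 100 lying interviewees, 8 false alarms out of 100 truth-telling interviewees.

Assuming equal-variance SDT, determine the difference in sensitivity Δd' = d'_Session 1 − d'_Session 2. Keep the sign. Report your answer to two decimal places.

Session 1: z(0.8500) = 1.036, z(0.1500) = -1.036, d' = 2.072
Session 2: z(0.9500) = 1.645, z(0.0800) = -1.405, d' = 3.050
Δd' = d'_Session 1 − d'_Session 2 = 2.072 − 3.050 = -0.978
Session 2 has the higher sensitivity.

Δd' = -0.98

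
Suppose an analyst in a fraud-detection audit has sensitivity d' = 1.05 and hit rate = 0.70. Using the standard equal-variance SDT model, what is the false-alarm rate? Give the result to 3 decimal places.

false-alarm rate = 0.300

z(hit rate) = z(0.70) = 0.5244
z(FA) = z(H) − d' = 0.5244 − 1.05 = -0.5256
false-alarm rate = Φ(-0.5256) = 0.2996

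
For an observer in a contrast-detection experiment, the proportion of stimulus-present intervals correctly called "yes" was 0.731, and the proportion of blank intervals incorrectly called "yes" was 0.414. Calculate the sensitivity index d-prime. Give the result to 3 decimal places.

z(H) = z(0.731) = 0.6158
z(FA) = z(0.414) = -0.2173
d' = z(H) − z(FA) = 0.6158 − (-0.2173) = 0.8331

d-prime = 0.833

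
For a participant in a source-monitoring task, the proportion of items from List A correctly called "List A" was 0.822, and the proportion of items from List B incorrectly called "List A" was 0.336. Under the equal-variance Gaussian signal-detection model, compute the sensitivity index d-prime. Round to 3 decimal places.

Φ⁻¹(H) = 0.9230
Φ⁻¹(FA) = -0.4234
d' = z(H) − z(FA) = 0.9230 − (-0.4234) = 1.3464

d-prime = 1.346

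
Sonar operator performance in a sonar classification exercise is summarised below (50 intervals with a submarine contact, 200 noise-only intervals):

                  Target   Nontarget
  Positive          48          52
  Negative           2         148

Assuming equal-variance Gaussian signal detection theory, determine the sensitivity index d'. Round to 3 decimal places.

H = 48/50 = 0.9600
FA = 52/200 = 0.2600
z(H) = z(0.9600) = 1.7507
z(FA) = z(0.2600) = -0.6433
d' = z(H) − z(FA) = 1.7507 − (-0.6433) = 2.3940

d' = 2.394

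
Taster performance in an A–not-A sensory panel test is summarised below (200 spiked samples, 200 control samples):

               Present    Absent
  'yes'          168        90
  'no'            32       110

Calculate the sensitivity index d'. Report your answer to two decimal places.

H = 168/200 = 0.8400
FA = 90/200 = 0.4500
Φ⁻¹(H) = Φ⁻¹(0.8400) = 0.9945
Φ⁻¹(FA) = Φ⁻¹(0.4500) = -0.1257
d' = z(H) − z(FA) = 0.9945 − (-0.1257) = 1.1202

d' = 1.12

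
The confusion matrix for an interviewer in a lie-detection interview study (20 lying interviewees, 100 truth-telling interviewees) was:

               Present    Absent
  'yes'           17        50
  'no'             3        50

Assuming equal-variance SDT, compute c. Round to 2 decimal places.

c = -0.52

H = 17/20 = 0.8500
FA = 50/100 = 0.5000
Φ⁻¹(H) = Φ⁻¹(0.8500) = 1.0364
Φ⁻¹(FA) = Φ⁻¹(0.5000) = 0.0000
c = −½·[z(H) + z(FA)] = −0.5 × (1.0364 + 0.0000) = -0.5182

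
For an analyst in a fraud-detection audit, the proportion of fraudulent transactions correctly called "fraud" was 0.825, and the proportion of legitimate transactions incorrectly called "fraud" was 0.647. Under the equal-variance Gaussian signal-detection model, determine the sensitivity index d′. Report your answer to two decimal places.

d′ = 0.56

z(H) = z(0.825) = 0.9346
z(FA) = z(0.647) = 0.3772
d' = z(H) − z(FA) = 0.9346 − 0.3772 = 0.5574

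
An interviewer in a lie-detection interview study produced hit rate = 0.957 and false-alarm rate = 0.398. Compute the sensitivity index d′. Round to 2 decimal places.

d′ = 1.98

Φ⁻¹(H) = 1.717
Φ⁻¹(FA) = -0.259
d' = z(H) − z(FA) = 1.717 − (-0.259) = 1.976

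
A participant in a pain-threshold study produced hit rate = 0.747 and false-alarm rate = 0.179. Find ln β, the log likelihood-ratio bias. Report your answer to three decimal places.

Φ⁻¹(H) = Φ⁻¹(0.747) = 0.6651
Φ⁻¹(FA) = Φ⁻¹(0.179) = -0.9192
ln β = −½·[z(H)² − z(FA)²] = −0.5 × (0.4424 − 0.8449) = 0.20125

ln β = 0.201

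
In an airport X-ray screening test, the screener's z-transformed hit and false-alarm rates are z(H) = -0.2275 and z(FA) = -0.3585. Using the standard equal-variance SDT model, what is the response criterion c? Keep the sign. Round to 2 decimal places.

c = 0.29

c = −½·[z(H) + z(FA)] = −½·(-0.2275 + (-0.3585)) = 0.2930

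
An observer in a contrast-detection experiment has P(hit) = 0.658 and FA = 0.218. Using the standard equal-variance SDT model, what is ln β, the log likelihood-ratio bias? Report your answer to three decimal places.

ln β = 0.221

z(H) = 0.4070
z(FA) = -0.7790
ln β = −½·[z(H)² − z(FA)²] = −0.5 × (0.1656 − 0.6068) = 0.2206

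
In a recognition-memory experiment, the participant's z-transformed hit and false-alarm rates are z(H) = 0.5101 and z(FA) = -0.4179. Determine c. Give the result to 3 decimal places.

c = -0.046

c = −½·[z(H) + z(FA)] = −½·(0.5101 + (-0.4179)) = -0.0461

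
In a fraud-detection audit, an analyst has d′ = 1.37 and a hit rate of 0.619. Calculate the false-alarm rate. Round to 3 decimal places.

z(hit rate) = z(0.619) = 0.3029
z(FA) = z(H) − d' = 0.3029 − 1.37 = -1.0671
false-alarm rate = Φ(-1.0671) = 0.1430

false-alarm rate = 0.143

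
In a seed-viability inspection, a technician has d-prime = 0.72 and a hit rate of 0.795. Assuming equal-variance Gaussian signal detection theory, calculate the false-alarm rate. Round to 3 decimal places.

z(hit rate) = z(0.795) = 0.8239
z(FA) = z(H) − d' = 0.8239 − 0.72 = 0.1039
false-alarm rate = Φ(0.1039) = 0.5414

false-alarm rate = 0.541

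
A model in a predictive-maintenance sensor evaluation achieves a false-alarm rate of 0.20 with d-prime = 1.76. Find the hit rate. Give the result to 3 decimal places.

z(false-alarm rate) = z(0.20) = -0.8416
z(H) = z(FA) + d' = -0.8416 + 1.76 = 0.9184
hit rate = Φ(0.9184) = 0.8208

hit rate = 0.821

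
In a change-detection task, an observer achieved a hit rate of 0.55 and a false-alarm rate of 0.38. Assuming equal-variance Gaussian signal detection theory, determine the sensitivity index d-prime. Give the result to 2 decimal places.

Φ⁻¹(H) = 0.126
Φ⁻¹(FA) = -0.305
d' = z(H) − z(FA) = 0.126 − (-0.305) = 0.431

d-prime = 0.43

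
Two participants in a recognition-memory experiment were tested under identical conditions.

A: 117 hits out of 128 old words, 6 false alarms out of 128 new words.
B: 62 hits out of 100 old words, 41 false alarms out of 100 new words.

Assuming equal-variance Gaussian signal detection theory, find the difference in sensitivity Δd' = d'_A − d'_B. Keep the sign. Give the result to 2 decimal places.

Δd' = 2.51

A: z(0.9141) = 1.366, z(0.0469) = -1.676, d' = 3.042
B: z(0.6200) = 0.305, z(0.4100) = -0.228, d' = 0.533
Δd' = d'_A − d'_B = 3.042 − 0.533 = 2.509
A has the higher sensitivity.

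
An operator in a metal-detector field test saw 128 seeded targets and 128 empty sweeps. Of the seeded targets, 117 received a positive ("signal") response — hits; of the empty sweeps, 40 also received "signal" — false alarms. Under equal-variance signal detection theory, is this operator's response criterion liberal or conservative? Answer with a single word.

z(H) = 1.366, z(FA) = -0.489
c = −½·(z(H) + z(FA)) = -0.4385
c < 0 → liberal criterion (biased toward responding “yes”).

liberal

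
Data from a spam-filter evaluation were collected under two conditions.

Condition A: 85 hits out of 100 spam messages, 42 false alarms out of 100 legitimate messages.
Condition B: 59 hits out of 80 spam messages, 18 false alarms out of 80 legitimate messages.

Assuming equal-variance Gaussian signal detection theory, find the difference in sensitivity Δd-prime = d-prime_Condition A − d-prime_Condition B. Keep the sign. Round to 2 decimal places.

Δd-prime = -0.15

Condition A: z(0.8500) = 1.036, z(0.4200) = -0.202, d' = 1.238
Condition B: z(0.7375) = 0.636, z(0.2250) = -0.755, d' = 1.391
Δd' = d'_Condition A − d'_Condition B = 1.238 − 1.391 = -0.153
Condition B has the higher sensitivity.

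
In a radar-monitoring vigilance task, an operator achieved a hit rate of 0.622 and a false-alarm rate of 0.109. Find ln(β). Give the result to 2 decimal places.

z(0.622) = 0.311, z(0.109) = -1.232
ln β = −½·[z(H)² − z(FA)²] = −0.5 × (0.097 − 1.518) = 0.7105

ln β = 0.71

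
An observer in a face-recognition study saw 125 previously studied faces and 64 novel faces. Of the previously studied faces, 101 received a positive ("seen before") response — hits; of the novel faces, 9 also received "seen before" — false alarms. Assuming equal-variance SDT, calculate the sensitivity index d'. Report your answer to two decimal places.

H = 101/125 = 0.8080
FA = 9/64 = 0.1406
z(H) = z(0.8080) = 0.8705
z(FA) = z(0.1406) = -1.0776
d' = z(H) − z(FA) = 0.8705 − (-1.0776) = 1.9481

d' = 1.95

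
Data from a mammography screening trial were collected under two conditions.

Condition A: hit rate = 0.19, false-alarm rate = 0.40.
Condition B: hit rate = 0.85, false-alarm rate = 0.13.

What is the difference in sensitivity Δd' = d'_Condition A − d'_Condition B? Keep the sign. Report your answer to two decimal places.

Condition A: z(0.19) = -0.878, z(0.40) = -0.253, d' = -0.625
Condition B: z(0.85) = 1.036, z(0.13) = -1.126, d' = 2.162
Δd' = d'_Condition A − d'_Condition B = -0.625 − 2.162 = -2.787
Condition B has the higher sensitivity.

Δd' = -2.79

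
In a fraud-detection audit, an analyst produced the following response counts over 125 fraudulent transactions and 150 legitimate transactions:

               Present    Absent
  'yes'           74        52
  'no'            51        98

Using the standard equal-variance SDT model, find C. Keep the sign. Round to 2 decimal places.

H = 74/125 = 0.5920
FA = 52/150 = 0.3467
z(0.5920) = 0.233, z(0.3467) = -0.394
c = −½·[z(H) + z(FA)] = −0.5 × (0.233 + (-0.394)) = 0.0805

C = 0.08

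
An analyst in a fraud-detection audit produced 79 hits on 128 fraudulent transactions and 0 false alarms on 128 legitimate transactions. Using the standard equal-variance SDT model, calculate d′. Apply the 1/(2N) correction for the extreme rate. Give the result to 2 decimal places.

d′ = 2.96

The false-alarm rate is 0/128 = 0, so apply the 1/(2N) correction: FA → 1/(2·128) = 0.00391.
z(H) = z(0.61719) = 0.298
z(FA) = z(0.00391) = -2.660
d' = 0.298 − (-2.660) = 2.958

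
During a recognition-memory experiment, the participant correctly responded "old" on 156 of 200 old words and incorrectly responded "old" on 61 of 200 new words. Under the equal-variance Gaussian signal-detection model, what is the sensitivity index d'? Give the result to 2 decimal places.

H = 156/200 = 0.7800
FA = 61/200 = 0.3050
Φ⁻¹(H) = Φ⁻¹(0.7800) = 0.7722
Φ⁻¹(FA) = Φ⁻¹(0.3050) = -0.5101
d' = z(H) − z(FA) = 0.7722 − (-0.5101) = 1.2823

d' = 1.28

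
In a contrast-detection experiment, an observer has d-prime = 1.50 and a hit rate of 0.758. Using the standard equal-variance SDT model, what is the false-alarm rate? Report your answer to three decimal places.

false-alarm rate = 0.212

z(hit rate) = z(0.758) = 0.6999
z(FA) = z(H) − d' = 0.6999 − 1.50 = -0.8001
false-alarm rate = Φ(-0.8001) = 0.2118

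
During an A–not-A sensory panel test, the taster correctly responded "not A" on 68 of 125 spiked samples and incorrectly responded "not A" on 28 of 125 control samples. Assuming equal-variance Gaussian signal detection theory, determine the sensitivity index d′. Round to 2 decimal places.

H = 68/125 = 0.5440
FA = 28/125 = 0.2240
z(H) = 0.111
z(FA) = -0.759
d' = z(H) − z(FA) = 0.111 − (-0.759) = 0.870

d′ = 0.87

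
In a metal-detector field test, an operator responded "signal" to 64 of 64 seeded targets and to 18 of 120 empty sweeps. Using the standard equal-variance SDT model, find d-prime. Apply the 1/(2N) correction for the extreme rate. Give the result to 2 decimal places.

The hit rate is 64/64 = 1, so apply the 1/(2N) correction: H → 1 − 1/(2·64) = 0.99219.
z(H) = z(0.99219) = 2.418
z(FA) = z(0.15000) = -1.036
d' = 2.418 − (-1.036) = 3.454

d-prime = 3.45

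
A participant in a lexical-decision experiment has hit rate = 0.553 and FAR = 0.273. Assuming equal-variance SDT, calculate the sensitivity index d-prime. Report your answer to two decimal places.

d-prime = 0.74

Φ⁻¹(0.553) = 0.1332, Φ⁻¹(0.273) = -0.6038
d' = z(H) − z(FA) = 0.1332 − (-0.6038) = 0.7370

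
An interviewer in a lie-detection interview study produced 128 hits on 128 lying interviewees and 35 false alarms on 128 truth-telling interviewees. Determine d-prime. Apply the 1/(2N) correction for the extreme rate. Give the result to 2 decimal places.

The hit rate is 128/128 = 1, so apply the 1/(2N) correction: H → 1 − 1/(2·128) = 0.99609.
z(H) = z(0.99609) = 2.660
z(FA) = z(0.27344) = -0.602
d' = 2.660 − (-0.602) = 3.262

d-prime = 3.26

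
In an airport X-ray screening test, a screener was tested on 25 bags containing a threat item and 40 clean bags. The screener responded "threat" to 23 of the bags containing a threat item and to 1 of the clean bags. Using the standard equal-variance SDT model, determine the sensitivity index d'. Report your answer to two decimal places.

d' = 3.37

H = 23/25 = 0.9200
FA = 1/40 = 0.0250
Φ⁻¹(H) = Φ⁻¹(0.9200) = 1.4051
Φ⁻¹(FA) = Φ⁻¹(0.0250) = -1.9600
d' = z(H) − z(FA) = 1.4051 − (-1.9600) = 3.3651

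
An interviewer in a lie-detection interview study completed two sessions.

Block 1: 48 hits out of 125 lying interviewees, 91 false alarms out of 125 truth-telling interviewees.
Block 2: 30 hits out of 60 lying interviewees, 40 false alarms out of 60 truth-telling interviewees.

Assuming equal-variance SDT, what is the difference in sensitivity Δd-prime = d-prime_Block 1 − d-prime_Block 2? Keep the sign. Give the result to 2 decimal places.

Δd-prime = -0.47

Block 1: z(0.3840) = -0.295, z(0.7280) = 0.607, d' = -0.902
Block 2: z(0.5000) = 0.000, z(0.6667) = 0.431, d' = -0.431
Δd' = d'_Block 1 − d'_Block 2 = -0.902 − (-0.431) = -0.471
Block 2 has the higher sensitivity.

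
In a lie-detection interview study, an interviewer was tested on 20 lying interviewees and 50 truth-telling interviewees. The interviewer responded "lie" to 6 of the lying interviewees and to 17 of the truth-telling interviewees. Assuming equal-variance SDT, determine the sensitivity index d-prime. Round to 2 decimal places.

H = 6/20 = 0.3000
FA = 17/50 = 0.3400
z(0.3000) = -0.524, z(0.3400) = -0.412
d' = z(H) − z(FA) = -0.524 − (-0.412) = -0.112

d-prime = -0.11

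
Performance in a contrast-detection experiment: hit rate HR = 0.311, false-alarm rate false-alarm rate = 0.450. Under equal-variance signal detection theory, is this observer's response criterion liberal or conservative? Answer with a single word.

z(H) = -0.493, z(FA) = -0.126
c = −½·(z(H) + z(FA)) = 0.3095
c > 0 → conservative criterion (biased toward responding “no”).

conservative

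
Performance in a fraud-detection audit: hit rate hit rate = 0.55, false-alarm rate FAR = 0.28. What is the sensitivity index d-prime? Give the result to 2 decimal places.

z(H) = z(0.55) = 0.1257
z(FA) = z(0.28) = -0.5828
d' = z(H) − z(FA) = 0.1257 − (-0.5828) = 0.7085

d-prime = 0.71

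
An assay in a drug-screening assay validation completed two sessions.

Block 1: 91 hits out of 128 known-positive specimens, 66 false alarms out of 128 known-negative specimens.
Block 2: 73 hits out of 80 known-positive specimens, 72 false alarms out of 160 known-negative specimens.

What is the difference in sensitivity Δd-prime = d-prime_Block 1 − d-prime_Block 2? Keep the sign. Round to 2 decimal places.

Block 1: z(0.7109) = 0.556, z(0.5156) = 0.039, d' = 0.517
Block 2: z(0.9125) = 1.356, z(0.4500) = -0.126, d' = 1.482
Δd' = d'_Block 1 − d'_Block 2 = 0.517 − 1.482 = -0.965
Block 2 has the higher sensitivity.

Δd-prime = -0.97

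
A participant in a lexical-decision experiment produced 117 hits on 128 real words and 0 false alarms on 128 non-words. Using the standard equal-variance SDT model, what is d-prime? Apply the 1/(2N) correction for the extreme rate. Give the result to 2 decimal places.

The false-alarm rate is 0/128 = 0, so apply the 1/(2N) correction: FA → 1/(2·128) = 0.00391.
z(H) = z(0.91406) = 1.366
z(FA) = z(0.00391) = -2.660
d' = 1.366 − (-2.660) = 4.026

d-prime = 4.03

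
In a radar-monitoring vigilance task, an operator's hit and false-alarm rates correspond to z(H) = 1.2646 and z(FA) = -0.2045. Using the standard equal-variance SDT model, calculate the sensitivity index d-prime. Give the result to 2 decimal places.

d' = z(H) − z(FA) = 1.2646 − (-0.2045) = 1.4691

d-prime = 1.47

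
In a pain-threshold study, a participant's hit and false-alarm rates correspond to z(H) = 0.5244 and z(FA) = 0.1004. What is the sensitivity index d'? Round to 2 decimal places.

d' = 0.42

d' = z(H) − z(FA) = 0.5244 − 0.1004 = 0.4240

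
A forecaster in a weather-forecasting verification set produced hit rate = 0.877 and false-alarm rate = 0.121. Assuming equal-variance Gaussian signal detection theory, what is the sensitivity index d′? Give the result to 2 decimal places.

d′ = 2.33

Φ⁻¹(0.877) = 1.160, Φ⁻¹(0.121) = -1.170
d' = z(H) − z(FA) = 1.160 − (-1.170) = 2.330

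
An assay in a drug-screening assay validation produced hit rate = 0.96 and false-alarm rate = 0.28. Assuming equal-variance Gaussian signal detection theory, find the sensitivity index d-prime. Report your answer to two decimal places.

d-prime = 2.33

Φ⁻¹(H) = Φ⁻¹(0.96) = 1.751
Φ⁻¹(FA) = Φ⁻¹(0.28) = -0.583
d' = z(H) − z(FA) = 1.751 − (-0.583) = 2.334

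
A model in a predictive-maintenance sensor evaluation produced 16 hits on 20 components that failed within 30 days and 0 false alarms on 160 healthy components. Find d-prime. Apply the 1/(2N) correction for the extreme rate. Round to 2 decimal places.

d-prime = 3.58

The false-alarm rate is 0/160 = 0, so apply the 1/(2N) correction: FA → 1/(2·160) = 0.00313.
z(H) = z(0.80000) = 0.842
z(FA) = z(0.00313) = -2.734
d' = 0.842 − (-2.734) = 3.576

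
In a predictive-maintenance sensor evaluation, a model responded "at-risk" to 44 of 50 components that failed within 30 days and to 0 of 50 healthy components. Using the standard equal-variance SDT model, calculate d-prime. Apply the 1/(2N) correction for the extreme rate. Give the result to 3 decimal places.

d-prime = 3.501

The false-alarm rate is 0/50 = 0, so apply the 1/(2N) correction: FA → 1/(2·50) = 0.01000.
z(H) = z(0.88000) = 1.1750
z(FA) = z(0.01000) = -2.3263
d' = 1.1750 − (-2.3263) = 3.5013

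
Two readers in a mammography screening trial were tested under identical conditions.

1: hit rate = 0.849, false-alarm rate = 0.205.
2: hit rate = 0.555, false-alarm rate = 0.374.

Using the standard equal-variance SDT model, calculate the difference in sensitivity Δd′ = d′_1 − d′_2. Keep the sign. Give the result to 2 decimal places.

Δd′ = 1.40

1: z(0.849) = 1.032, z(0.205) = -0.824, d' = 1.856
2: z(0.555) = 0.138, z(0.374) = -0.321, d' = 0.459
Δd' = d'_1 − d'_2 = 1.856 − 0.459 = 1.397
1 has the higher sensitivity.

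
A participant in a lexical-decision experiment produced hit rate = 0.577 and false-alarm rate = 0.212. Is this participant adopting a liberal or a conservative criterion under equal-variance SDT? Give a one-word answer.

conservative

z(H) = 0.194, z(FA) = -0.800
c = −½·(z(H) + z(FA)) = 0.303
c > 0 → conservative criterion (biased toward responding “no”).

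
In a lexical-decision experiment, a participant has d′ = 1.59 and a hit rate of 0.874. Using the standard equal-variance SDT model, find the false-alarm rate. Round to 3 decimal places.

z(hit rate) = z(0.874) = 1.1455
z(FA) = z(H) − d' = 1.1455 − 1.59 = -0.4445
false-alarm rate = Φ(-0.4445) = 0.3283

false-alarm rate = 0.328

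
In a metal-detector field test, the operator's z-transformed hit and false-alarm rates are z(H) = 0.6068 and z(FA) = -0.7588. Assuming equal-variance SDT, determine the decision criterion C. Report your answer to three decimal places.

c = −½·[z(H) + z(FA)] = −½·(0.6068 + (-0.7588)) = 0.0760

C = 0.076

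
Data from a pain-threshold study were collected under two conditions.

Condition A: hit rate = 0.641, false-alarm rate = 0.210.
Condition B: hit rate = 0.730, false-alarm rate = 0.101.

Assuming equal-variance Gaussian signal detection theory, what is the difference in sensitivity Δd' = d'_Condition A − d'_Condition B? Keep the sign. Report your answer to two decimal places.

Δd' = -0.72

Condition A: z(0.641) = 0.361, z(0.210) = -0.806, d' = 1.167
Condition B: z(0.730) = 0.613, z(0.101) = -1.276, d' = 1.889
Δd' = d'_Condition A − d'_Condition B = 1.167 − 1.889 = -0.722
Condition B has the higher sensitivity.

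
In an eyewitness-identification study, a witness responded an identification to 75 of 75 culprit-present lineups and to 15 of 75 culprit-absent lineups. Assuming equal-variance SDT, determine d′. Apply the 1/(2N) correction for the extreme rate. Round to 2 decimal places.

d′ = 3.32

The hit rate is 75/75 = 1, so apply the 1/(2N) correction: H → 1 − 1/(2·75) = 0.99333.
z(H) = z(0.99333) = 2.475
z(FA) = z(0.20000) = -0.842
d' = 2.475 − (-0.842) = 3.317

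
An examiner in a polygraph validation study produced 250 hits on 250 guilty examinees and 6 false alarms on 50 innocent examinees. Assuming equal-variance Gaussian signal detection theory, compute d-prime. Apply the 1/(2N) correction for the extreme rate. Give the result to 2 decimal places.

The hit rate is 250/250 = 1, so apply the 1/(2N) correction: H → 1 − 1/(2·250) = 0.99800.
z(H) = z(0.99800) = 2.878
z(FA) = z(0.12000) = -1.175
d' = 2.878 − (-1.175) = 4.053

d-prime = 4.05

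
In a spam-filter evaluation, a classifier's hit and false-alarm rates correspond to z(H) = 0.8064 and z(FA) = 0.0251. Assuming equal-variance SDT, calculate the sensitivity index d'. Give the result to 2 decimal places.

d' = z(H) − z(FA) = 0.8064 − 0.0251 = 0.7813

d' = 0.78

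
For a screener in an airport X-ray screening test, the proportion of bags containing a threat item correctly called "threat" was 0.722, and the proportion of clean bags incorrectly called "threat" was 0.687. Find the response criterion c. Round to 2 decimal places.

c = -0.54

Φ⁻¹(H) = 0.589
Φ⁻¹(FA) = 0.487
c = −½·[z(H) + z(FA)] = −0.5 × (0.589 + 0.487) = -0.538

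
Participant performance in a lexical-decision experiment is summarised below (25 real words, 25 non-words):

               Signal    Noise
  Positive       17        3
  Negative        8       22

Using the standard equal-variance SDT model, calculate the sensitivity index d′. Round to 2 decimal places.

H = 17/25 = 0.6800
FA = 3/25 = 0.1200
z(H) = 0.468
z(FA) = -1.175
d' = z(H) − z(FA) = 0.468 − (-1.175) = 1.643

d′ = 1.64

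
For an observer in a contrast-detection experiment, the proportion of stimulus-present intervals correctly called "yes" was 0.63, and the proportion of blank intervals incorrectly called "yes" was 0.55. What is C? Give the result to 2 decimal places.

z(H) = 0.3319
z(FA) = 0.1257
c = −½·[z(H) + z(FA)] = −0.5 × (0.3319 + 0.1257) = -0.2288

C = -0.23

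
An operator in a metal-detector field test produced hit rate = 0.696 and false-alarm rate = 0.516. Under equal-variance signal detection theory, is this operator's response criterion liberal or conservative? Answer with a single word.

liberal

z(H) = 0.513, z(FA) = 0.040
c = −½·(z(H) + z(FA)) = -0.2765
c < 0 → liberal criterion (biased toward responding “yes”).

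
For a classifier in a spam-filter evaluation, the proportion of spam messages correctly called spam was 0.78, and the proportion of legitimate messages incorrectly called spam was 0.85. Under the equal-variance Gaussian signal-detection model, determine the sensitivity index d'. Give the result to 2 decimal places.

d' = -0.26

z(H) = 0.772
z(FA) = 1.036
d' = z(H) − z(FA) = 0.772 − 1.036 = -0.264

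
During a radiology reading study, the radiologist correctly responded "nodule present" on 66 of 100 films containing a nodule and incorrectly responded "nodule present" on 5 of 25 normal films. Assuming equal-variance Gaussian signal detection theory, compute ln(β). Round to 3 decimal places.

H = 66/100 = 0.6600
FA = 5/25 = 0.2000
z(H) = 0.4125
z(FA) = -0.8416
ln β = −½·[z(H)² − z(FA)²] = −0.5 × (0.1702 − 0.7083) = 0.26905

ln β = 0.269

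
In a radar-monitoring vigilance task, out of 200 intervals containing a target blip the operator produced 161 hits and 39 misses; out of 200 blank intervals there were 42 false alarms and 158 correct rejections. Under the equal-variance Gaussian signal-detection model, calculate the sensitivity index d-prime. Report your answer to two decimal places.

H = 161/200 = 0.8050
FA = 42/200 = 0.2100
Φ⁻¹(H) = Φ⁻¹(0.8050) = 0.860
Φ⁻¹(FA) = Φ⁻¹(0.2100) = -0.806
d' = z(H) − z(FA) = 0.860 − (-0.806) = 1.666

d-prime = 1.67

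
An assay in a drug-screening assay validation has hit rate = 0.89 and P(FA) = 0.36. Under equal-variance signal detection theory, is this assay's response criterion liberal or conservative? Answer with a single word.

liberal

z(H) = 1.227, z(FA) = -0.358
c = −½·(z(H) + z(FA)) = -0.4345
c < 0 → liberal criterion (biased toward responding “yes”).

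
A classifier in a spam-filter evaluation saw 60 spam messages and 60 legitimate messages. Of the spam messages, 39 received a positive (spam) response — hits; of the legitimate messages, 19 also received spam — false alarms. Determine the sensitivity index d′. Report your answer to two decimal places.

d′ = 0.86

H = 39/60 = 0.6500
FA = 19/60 = 0.3167
z(H) = z(0.6500) = 0.385
z(FA) = z(0.3167) = -0.477
d' = z(H) − z(FA) = 0.385 − (-0.477) = 0.862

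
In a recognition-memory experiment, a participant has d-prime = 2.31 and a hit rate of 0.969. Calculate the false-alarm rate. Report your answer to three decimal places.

false-alarm rate = 0.329

z(hit rate) = z(0.969) = 1.8663
z(FA) = z(H) − d' = 1.8663 − 2.31 = -0.4437
false-alarm rate = Φ(-0.4437) = 0.3286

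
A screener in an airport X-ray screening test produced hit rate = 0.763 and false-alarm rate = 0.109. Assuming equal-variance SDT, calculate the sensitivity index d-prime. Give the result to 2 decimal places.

Φ⁻¹(0.763) = 0.7160, Φ⁻¹(0.109) = -1.2319
d' = z(H) − z(FA) = 0.7160 − (-1.2319) = 1.9479

d-prime = 1.95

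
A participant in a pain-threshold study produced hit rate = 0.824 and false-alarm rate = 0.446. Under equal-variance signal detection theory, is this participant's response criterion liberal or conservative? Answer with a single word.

liberal

z(H) = 0.931, z(FA) = -0.136
c = −½·(z(H) + z(FA)) = -0.3975
c < 0 → liberal criterion (biased toward responding “yes”).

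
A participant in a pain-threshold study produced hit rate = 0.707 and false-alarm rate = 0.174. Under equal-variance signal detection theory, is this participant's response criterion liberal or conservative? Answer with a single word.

z(H) = 0.545, z(FA) = -0.938
c = −½·(z(H) + z(FA)) = 0.1965
c > 0 → conservative criterion (biased toward responding “no”).

conservative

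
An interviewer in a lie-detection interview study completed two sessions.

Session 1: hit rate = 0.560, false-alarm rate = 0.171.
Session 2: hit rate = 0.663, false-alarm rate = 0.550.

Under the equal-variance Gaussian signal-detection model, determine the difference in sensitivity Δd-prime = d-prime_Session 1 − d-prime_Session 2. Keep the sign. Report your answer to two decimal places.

Δd-prime = 0.81

Session 1: z(0.560) = 0.151, z(0.171) = -0.950, d' = 1.101
Session 2: z(0.663) = 0.421, z(0.550) = 0.126, d' = 0.295
Δd' = d'_Session 1 − d'_Session 2 = 1.101 − 0.295 = 0.806
Session 1 has the higher sensitivity.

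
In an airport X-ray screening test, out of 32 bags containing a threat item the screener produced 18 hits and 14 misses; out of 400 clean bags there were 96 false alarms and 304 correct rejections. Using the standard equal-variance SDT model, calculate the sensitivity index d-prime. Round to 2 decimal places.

H = 18/32 = 0.5625
FA = 96/400 = 0.2400
z(H) = z(0.5625) = 0.1573
z(FA) = z(0.2400) = -0.7063
d' = z(H) − z(FA) = 0.1573 − (-0.7063) = 0.8636

d-prime = 0.86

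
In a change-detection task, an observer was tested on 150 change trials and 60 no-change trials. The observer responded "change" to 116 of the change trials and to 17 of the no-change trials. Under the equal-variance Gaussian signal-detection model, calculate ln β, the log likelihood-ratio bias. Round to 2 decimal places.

ln β = -0.12

H = 116/150 = 0.7733
FA = 17/60 = 0.2833
z(H) = 0.750
z(FA) = -0.573
ln β = −½·[z(H)² − z(FA)²] = −0.5 × (0.563 − 0.328) = -0.1175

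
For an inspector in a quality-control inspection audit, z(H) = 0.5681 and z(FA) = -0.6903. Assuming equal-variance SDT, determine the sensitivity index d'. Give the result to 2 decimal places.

d' = z(H) − z(FA) = 0.5681 − (-0.6903) = 1.2584

d' = 1.26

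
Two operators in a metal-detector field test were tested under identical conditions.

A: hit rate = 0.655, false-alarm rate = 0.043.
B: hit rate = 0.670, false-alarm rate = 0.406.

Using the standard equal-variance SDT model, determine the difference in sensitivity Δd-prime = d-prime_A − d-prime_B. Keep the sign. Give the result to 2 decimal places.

A: z(0.655) = 0.399, z(0.043) = -1.717, d' = 2.116
B: z(0.670) = 0.440, z(0.406) = -0.238, d' = 0.678
Δd' = d'_A − d'_B = 2.116 − 0.678 = 1.438
A has the higher sensitivity.

Δd-prime = 1.44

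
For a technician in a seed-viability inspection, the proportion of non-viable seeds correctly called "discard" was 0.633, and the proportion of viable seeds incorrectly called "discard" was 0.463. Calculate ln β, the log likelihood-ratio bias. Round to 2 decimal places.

z(H) = z(0.633) = 0.340
z(FA) = z(0.463) = -0.093
ln β = −½·[z(H)² − z(FA)²] = −0.5 × (0.116 − 0.009) = -0.0535

ln β = -0.05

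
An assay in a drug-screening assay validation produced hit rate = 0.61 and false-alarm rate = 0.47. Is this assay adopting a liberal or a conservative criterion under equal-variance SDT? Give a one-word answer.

liberal

z(H) = 0.279, z(FA) = -0.075
c = −½·(z(H) + z(FA)) = -0.102
c < 0 → liberal criterion (biased toward responding “yes”).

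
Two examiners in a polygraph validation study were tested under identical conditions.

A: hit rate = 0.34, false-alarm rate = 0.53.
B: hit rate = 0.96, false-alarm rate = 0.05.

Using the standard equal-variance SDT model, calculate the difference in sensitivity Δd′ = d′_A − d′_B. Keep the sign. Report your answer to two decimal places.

A: z(0.34) = -0.412, z(0.53) = 0.075, d' = -0.487
B: z(0.96) = 1.751, z(0.05) = -1.645, d' = 3.396
Δd' = d'_A − d'_B = -0.487 − 3.396 = -3.883
B has the higher sensitivity.

Δd′ = -3.88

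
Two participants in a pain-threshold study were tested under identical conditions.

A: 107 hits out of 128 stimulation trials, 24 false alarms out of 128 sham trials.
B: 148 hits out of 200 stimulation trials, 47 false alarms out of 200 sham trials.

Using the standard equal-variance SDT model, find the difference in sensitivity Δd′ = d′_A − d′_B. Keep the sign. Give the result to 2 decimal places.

A: z(0.8359) = 0.978, z(0.1875) = -0.887, d' = 1.865
B: z(0.7400) = 0.643, z(0.2350) = -0.722, d' = 1.365
Δd' = d'_A − d'_B = 1.865 − 1.365 = 0.500
A has the higher sensitivity.

Δd′ = 0.50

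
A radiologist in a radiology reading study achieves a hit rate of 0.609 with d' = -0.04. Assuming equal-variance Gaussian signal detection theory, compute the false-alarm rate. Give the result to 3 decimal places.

false-alarm rate = 0.624

z(hit rate) = z(0.609) = 0.2767
z(FA) = z(H) − d' = 0.2767 − (-0.04) = 0.3167
false-alarm rate = Φ(0.3167) = 0.6243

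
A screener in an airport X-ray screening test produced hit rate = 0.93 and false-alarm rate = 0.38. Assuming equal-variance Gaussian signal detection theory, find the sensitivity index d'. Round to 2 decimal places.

Φ⁻¹(0.93) = 1.476, Φ⁻¹(0.38) = -0.305
d' = z(H) − z(FA) = 1.476 − (-0.305) = 1.781

d' = 1.78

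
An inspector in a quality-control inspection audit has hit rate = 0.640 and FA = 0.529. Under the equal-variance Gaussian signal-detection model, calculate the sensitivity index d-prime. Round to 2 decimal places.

d-prime = 0.29

Φ⁻¹(H) = Φ⁻¹(0.640) = 0.358
Φ⁻¹(FA) = Φ⁻¹(0.529) = 0.073
d' = z(H) − z(FA) = 0.358 − 0.073 = 0.285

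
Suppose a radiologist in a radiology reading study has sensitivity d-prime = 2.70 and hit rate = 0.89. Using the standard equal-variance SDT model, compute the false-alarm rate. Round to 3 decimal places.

z(hit rate) = z(0.89) = 1.2265
z(FA) = z(H) − d' = 1.2265 − 2.70 = -1.4735
false-alarm rate = Φ(-1.4735) = 0.0703

false-alarm rate = 0.070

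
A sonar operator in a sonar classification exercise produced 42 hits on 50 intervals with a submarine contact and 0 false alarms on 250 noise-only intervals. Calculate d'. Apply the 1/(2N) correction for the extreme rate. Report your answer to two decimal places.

The false-alarm rate is 0/250 = 0, so apply the 1/(2N) correction: FA → 1/(2·250) = 0.00200.
z(H) = z(0.84000) = 0.994
z(FA) = z(0.00200) = -2.878
d' = 0.994 − (-2.878) = 3.872

d' = 3.87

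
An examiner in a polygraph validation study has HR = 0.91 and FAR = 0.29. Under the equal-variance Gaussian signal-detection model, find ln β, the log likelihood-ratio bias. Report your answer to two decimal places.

z(0.91) = 1.341, z(0.29) = -0.553
ln β = −½·[z(H)² − z(FA)²] = −0.5 × (1.798 − 0.306) = -0.746

ln β = -0.75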